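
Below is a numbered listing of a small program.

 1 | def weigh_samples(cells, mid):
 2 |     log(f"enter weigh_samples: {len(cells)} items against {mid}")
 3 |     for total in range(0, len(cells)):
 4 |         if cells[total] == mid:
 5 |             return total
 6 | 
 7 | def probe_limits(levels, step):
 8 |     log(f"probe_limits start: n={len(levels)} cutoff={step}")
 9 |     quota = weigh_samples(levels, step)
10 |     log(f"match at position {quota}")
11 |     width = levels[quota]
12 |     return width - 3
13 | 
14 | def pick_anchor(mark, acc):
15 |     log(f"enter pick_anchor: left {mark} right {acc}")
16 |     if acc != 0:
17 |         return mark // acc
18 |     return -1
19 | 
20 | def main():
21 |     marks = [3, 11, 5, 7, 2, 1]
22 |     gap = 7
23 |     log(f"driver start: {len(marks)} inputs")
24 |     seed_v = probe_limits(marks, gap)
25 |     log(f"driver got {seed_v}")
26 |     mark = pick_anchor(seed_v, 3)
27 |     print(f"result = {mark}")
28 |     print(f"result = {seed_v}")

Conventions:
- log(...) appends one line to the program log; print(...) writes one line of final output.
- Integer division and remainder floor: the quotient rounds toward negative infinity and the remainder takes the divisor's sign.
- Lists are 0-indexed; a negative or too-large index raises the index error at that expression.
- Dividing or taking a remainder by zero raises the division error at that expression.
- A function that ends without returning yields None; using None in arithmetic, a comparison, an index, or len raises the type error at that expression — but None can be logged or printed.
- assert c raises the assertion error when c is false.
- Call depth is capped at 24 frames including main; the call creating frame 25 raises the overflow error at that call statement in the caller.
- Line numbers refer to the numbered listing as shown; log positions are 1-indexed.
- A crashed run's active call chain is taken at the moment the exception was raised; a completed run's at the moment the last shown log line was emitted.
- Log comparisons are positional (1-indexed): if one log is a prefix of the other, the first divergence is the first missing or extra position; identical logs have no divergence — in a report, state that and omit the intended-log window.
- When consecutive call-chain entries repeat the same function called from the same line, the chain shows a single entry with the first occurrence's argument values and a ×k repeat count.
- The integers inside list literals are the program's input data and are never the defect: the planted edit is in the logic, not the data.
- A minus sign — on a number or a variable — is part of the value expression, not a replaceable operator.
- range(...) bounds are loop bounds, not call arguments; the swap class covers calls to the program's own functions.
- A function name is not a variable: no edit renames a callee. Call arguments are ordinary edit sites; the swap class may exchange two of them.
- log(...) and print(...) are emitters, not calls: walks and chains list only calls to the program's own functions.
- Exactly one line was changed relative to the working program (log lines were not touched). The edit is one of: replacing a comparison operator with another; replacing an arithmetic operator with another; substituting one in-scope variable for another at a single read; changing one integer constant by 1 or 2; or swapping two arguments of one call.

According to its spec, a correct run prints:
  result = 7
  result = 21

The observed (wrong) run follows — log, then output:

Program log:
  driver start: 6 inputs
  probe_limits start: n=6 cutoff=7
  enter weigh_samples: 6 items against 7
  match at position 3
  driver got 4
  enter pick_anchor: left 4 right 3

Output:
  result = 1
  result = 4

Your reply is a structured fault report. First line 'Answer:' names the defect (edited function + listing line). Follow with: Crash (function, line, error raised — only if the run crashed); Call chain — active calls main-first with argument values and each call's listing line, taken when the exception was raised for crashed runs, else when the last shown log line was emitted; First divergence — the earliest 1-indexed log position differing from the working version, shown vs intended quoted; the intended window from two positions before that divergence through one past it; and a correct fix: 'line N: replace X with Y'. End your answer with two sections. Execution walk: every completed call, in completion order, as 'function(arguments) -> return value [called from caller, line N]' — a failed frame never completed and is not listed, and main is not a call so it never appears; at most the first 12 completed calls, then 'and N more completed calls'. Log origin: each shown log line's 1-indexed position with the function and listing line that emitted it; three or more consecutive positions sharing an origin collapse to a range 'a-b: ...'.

Answer: the defect is in probe_limits at line 12.
Core observation: Everything matches until log position 5, which reads 'driver got 4' in place of 'driver got 21'.
Call chain: main -> pick_anchor(4, 3) (called at line 26).
First divergence: position 5 — shown 'driver got 4', intended 'driver got 21'.
Intended log window:
  3: enter weigh_samples: 6 items against 7
  4: match at position 3
  5: driver got 21
  6: enter pick_anchor: left 21 right 3
Execution walk:
  weigh_samples([3, 11, 5, 7, 2, 1], 7) -> 3  [called from probe_limits, line 9]
  probe_limits([3, 11, 5, 7, 2, 1], 7) -> 4  [called from main, line 24]
  pick_anchor(4, 3) -> 1  [called from main, line 26]
Log origin:
  1: emitted by main (line 23)
  2: emitted by probe_limits (line 8)
  3: emitted by weigh_samples (line 2)
  4: emitted by probe_limits (line 10)
  5: emitted by main (line 25)
  6: emitted by pick_anchor (line 15)
A correct fix: line 12: replace `-` with `*`.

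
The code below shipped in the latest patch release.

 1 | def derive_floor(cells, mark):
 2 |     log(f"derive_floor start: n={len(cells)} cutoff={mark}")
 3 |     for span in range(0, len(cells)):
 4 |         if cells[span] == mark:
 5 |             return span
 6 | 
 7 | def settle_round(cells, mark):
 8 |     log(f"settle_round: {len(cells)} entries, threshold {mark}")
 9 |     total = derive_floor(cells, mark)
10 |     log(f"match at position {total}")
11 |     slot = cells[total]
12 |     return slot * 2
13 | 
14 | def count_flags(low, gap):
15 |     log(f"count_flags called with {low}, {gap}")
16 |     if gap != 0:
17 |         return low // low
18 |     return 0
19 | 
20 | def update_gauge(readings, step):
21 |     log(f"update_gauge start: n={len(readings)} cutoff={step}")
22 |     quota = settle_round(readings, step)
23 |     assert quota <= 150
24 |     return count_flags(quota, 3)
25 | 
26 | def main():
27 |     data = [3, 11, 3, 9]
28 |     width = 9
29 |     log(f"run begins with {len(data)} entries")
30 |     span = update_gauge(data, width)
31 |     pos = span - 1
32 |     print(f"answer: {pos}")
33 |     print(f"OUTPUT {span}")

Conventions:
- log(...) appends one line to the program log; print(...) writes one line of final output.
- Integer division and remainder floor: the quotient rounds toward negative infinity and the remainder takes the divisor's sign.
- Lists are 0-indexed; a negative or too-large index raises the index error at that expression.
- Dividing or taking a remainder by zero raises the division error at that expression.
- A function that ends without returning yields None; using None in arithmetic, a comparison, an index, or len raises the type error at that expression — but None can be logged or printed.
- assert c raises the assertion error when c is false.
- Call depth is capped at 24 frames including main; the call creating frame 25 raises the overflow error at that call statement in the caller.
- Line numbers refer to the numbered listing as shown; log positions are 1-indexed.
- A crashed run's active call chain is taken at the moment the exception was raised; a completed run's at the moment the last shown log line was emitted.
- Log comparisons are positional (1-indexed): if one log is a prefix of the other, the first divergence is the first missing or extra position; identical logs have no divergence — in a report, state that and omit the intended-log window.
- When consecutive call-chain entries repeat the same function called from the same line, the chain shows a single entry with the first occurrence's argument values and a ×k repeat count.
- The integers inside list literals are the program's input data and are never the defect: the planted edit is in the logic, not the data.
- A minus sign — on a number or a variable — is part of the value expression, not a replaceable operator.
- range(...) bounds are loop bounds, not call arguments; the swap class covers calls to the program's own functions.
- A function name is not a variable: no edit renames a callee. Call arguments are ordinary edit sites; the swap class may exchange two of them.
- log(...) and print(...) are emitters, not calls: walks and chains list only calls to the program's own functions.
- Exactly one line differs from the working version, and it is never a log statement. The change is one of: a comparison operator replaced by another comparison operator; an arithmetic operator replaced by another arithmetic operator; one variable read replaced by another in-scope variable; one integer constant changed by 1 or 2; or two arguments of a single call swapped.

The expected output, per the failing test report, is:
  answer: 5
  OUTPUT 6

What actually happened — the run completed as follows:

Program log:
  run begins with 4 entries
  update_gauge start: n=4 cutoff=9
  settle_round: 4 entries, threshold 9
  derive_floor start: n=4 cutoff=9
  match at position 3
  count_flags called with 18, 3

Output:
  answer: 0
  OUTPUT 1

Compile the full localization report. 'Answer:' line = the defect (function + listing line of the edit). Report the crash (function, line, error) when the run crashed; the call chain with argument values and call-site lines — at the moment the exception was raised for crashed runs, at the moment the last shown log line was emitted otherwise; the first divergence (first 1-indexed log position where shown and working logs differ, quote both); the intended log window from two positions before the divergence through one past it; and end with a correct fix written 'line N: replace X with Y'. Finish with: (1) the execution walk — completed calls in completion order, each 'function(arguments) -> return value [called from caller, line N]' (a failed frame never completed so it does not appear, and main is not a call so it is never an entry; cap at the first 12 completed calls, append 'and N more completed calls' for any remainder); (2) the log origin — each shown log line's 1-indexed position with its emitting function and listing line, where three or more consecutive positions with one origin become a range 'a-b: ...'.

Answer: the defect is in count_flags at line 17.
Core observation: The two runs log identically and part ways only at the printed values.
Call chain: main -> update_gauge([3, 11, 3, 9], 9) (called at line 30) -> count_flags(18, 3) (called at line 24).
First divergence: none — the logs agree in full.
Execution walk:
  derive_floor([3, 11, 3, 9], 9) -> 3  [called from settle_round, line 9]
  settle_round([3, 11, 3, 9], 9) -> 18  [called from update_gauge, line 22]
  count_flags(18, 3) -> 1  [called from update_gauge, line 24]
  update_gauge([3, 11, 3, 9], 9) -> 1  [called from main, line 30]
Log origin:
  1: from main, line 29
  2: from update_gauge, line 21
  3: from settle_round, line 8
  4: from derive_floor, line 2
  5: from settle_round, line 10
  6: from count_flags, line 15
A correct fix: line 17: replace `low // low` with `low // gap`.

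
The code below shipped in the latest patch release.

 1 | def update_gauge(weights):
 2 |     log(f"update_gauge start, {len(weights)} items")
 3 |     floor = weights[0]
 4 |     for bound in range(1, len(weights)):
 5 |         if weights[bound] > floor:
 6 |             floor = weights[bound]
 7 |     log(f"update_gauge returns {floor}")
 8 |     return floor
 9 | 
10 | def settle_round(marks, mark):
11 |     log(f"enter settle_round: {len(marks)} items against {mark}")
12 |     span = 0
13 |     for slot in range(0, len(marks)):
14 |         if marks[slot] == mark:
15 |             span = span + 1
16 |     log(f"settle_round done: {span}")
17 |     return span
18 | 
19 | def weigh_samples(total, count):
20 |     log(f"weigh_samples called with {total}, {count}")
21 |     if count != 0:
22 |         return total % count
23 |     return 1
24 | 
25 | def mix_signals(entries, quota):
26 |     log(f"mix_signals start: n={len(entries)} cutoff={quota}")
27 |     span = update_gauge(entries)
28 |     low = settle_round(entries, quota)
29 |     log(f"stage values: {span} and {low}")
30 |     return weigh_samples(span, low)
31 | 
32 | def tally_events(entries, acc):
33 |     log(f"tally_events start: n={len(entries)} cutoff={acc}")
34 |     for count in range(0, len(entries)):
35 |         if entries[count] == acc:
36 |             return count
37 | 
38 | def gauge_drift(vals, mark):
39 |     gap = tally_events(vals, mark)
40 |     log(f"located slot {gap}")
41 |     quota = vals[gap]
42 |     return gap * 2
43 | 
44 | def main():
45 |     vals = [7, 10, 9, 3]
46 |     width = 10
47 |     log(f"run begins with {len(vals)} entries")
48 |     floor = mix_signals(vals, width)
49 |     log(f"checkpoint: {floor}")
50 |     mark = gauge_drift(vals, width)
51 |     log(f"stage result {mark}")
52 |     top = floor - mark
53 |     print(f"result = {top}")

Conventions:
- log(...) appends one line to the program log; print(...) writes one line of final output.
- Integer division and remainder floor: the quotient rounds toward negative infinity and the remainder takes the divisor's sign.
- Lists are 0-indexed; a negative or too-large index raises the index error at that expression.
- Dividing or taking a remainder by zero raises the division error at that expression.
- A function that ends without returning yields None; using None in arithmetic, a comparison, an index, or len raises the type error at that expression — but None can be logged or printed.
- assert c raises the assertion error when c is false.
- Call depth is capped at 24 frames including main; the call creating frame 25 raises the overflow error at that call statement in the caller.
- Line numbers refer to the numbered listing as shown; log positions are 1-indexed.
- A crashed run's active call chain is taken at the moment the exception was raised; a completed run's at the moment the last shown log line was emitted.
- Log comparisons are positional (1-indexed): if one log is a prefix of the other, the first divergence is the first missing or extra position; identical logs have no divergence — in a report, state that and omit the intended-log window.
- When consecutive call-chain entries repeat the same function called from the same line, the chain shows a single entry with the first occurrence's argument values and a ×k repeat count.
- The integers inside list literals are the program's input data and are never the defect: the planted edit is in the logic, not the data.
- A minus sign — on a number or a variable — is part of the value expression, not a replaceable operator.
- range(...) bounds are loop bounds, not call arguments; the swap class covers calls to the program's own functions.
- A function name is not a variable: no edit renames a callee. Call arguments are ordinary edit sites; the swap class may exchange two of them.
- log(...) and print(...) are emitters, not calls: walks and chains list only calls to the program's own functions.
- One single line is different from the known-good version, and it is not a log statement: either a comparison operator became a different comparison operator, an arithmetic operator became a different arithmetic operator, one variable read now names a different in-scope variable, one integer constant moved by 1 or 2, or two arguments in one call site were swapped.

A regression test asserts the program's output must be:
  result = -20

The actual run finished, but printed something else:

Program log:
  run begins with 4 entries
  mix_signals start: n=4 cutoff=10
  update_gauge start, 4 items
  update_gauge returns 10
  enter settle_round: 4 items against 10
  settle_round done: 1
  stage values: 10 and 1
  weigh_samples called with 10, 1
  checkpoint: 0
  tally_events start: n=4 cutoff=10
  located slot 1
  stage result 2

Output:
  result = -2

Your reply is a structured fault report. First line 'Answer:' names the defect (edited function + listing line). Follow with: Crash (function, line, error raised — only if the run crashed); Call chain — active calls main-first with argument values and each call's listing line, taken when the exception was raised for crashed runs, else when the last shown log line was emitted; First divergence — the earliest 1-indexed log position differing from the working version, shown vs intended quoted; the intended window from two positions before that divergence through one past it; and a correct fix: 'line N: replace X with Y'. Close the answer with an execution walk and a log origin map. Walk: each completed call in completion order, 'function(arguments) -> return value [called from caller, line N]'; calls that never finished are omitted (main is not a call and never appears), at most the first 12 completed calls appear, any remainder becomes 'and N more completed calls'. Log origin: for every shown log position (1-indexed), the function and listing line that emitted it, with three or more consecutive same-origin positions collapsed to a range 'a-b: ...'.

Answer: the defect is in gauge_drift at line 42.
Key fact: At log position 12 the runs split — shown 'stage result 2', but the working version logs 'stage result 20'.
Call chain: main.
First divergence: position 12 — the shown line 'stage result 2' should read 'stage result 20'.
Intended log window:
  10: tally_events start: n=4 cutoff=10
  11: located slot 1
  12: stage result 20
Execution walk:
  update_gauge([7, 10, 9, 3]) -> 10  [called from mix_signals, line 27]
  settle_round([7, 10, 9, 3], 10) -> 1  [called from mix_signals, line 28]
  weigh_samples(10, 1) -> 0  [called from mix_signals, line 30]
  mix_signals([7, 10, 9, 3], 10) -> 0  [called from main, line 48]
  tally_events([7, 10, 9, 3], 10) -> 1  [called from gauge_drift, line 39]
  gauge_drift([7, 10, 9, 3], 10) -> 2  [called from main, line 50]
Log line origins:
  1: logged in main at line 47
  2: logged in mix_signals at line 26
  3: logged in update_gauge at line 2
  4: logged in update_gauge at line 7
  5: logged in settle_round at line 11
  6: logged in settle_round at line 16
  7: logged in mix_signals at line 29
  8: logged in weigh_samples at line 20
  9: logged in main at line 49
  10: logged in tally_events at line 33
  11: logged in gauge_drift at line 40
  12: logged in main at line 51
A correct fix: line 42: replace `gap` with `quota`.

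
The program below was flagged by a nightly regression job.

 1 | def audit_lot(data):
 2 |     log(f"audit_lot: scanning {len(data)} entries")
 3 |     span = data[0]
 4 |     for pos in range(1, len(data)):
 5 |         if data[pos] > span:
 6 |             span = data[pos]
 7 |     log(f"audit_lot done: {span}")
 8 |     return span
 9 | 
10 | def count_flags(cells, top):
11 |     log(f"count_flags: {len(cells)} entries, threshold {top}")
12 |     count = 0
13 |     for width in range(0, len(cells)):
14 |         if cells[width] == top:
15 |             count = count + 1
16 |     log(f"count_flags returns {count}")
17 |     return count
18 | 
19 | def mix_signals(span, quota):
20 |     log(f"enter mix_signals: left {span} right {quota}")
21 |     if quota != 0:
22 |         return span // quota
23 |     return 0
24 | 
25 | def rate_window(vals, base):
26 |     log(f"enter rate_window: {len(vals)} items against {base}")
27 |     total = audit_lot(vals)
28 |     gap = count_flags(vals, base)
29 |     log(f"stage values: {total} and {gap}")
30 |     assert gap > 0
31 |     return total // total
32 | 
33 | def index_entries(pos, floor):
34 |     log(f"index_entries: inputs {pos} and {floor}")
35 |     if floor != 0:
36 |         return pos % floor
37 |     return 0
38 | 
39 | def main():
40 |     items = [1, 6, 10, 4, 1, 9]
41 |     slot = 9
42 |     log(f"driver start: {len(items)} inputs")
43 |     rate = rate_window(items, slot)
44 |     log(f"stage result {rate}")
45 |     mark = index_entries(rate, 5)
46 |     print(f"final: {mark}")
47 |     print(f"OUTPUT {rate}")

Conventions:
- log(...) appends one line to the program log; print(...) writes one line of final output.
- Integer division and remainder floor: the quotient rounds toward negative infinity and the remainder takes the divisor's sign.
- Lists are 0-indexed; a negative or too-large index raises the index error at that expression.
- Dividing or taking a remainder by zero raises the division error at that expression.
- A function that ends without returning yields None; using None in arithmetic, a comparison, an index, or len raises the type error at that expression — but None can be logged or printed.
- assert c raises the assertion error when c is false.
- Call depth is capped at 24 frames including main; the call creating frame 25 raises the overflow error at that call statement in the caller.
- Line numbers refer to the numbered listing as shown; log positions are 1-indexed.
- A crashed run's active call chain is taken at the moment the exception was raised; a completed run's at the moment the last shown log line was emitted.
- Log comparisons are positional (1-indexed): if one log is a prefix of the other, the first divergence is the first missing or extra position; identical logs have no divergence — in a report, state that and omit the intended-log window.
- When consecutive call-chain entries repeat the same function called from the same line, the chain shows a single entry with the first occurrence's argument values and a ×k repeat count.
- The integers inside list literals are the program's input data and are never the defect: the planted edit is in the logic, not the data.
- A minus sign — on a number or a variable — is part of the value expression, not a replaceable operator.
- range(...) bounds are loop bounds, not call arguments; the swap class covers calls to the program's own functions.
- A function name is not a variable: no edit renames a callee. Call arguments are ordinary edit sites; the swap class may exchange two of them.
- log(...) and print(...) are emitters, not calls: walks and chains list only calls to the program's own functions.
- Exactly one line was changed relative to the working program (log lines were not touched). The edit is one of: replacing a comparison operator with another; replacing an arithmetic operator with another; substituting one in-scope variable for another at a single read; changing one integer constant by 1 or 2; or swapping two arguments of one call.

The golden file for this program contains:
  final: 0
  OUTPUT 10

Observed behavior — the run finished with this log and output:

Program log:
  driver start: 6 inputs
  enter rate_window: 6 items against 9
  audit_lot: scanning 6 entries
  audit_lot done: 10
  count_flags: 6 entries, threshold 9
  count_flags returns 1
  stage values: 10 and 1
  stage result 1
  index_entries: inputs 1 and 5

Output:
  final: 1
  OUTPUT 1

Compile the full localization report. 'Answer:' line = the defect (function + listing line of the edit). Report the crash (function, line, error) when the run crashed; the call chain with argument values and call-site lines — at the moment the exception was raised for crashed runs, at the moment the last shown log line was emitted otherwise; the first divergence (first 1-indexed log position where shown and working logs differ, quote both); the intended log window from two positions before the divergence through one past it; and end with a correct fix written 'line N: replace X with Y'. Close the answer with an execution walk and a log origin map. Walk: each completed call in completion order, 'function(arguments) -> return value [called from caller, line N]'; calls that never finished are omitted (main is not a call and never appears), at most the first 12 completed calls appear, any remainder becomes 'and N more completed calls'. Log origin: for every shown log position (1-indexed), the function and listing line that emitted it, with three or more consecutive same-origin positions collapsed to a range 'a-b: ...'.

Answer: the defect is in rate_window at line 31.
The tell: Position 8 is the first bad log line: 'stage result 1' should read 'stage result 10'.
Call chain: main -> index_entries(1, 5) (called at line 45).
First divergence: position 8 — the shown line 'stage result 1' should read 'stage result 10'.
Intended log window:
  6: count_flags returns 1
  7: stage values: 10 and 1
  8: stage result 10
  9: index_entries: inputs 10 and 5
Execution walk:
  audit_lot([1, 6, 10, 4, 1, 9]) -> 10  [called from rate_window, line 27]
  count_flags([1, 6, 10, 4, 1, 9], 9) -> 1  [called from rate_window, line 28]
  rate_window([1, 6, 10, 4, 1, 9], 9) -> 1  [called from main, line 43]
  index_entries(1, 5) -> 1  [called from main, line 45]
Log line origins:
  1: emitted by main (line 42)
  2: emitted by rate_window (line 26)
  3: emitted by audit_lot (line 2)
  4: emitted by audit_lot (line 7)
  5: emitted by count_flags (line 11)
  6: emitted by count_flags (line 16)
  7: emitted by rate_window (line 29)
  8: emitted by main (line 44)
  9: emitted by index_entries (line 34)
A correct fix: line 31: replace `total // total` with `total // gap`.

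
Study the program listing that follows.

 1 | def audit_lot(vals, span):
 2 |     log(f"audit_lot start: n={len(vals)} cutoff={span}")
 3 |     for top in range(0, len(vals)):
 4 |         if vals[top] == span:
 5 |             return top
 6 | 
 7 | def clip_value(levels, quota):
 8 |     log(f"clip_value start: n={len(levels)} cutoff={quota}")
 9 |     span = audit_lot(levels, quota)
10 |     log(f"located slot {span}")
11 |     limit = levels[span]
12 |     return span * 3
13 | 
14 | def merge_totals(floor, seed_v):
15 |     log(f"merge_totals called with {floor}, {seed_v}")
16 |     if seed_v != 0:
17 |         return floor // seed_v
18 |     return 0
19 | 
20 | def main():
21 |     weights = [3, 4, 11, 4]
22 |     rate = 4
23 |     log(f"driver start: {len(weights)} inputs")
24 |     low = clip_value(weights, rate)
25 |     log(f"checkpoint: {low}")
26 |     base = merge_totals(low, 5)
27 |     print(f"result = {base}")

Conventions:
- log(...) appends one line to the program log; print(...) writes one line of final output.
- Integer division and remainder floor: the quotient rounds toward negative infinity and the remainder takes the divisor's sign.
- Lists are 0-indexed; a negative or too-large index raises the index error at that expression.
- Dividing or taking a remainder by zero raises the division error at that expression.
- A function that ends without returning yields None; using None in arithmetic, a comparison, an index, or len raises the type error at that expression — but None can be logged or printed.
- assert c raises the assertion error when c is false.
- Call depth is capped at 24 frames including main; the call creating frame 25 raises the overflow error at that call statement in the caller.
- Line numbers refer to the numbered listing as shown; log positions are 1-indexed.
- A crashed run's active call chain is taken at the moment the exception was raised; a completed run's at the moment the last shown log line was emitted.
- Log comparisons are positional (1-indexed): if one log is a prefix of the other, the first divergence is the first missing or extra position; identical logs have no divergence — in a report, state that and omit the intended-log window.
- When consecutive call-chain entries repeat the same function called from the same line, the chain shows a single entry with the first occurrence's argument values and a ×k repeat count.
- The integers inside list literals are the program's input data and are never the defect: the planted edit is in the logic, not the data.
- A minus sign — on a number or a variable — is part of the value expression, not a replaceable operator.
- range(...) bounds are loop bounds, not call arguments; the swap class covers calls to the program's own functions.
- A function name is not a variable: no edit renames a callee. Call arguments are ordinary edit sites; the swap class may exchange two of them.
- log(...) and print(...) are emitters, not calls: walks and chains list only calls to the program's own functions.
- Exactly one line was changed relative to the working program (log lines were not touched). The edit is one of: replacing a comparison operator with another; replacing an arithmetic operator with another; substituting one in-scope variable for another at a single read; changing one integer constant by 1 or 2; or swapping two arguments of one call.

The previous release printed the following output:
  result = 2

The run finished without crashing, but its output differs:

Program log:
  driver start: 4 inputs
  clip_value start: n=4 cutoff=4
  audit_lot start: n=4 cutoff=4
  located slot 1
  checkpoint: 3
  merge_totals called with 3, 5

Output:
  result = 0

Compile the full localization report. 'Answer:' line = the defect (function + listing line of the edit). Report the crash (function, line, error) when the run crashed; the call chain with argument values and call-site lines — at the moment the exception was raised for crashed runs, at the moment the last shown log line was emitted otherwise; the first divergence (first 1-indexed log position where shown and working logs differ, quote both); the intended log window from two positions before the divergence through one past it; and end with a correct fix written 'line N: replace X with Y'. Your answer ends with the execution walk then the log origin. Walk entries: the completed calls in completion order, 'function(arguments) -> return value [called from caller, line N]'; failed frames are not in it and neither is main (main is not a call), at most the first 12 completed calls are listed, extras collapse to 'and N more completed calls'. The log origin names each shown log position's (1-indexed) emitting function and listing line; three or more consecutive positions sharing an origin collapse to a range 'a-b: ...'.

Answer: the defect is in clip_value at line 12.
Key observation: Position 5 is the first bad log line: 'checkpoint: 3' should read 'checkpoint: 12'.
Call chain: main -> merge_totals(3, 5) (called at line 26).
First divergence: position 5 — the shown line 'checkpoint: 3' should read 'checkpoint: 12'.
Intended log window:
  3: audit_lot start: n=4 cutoff=4
  4: located slot 1
  5: checkpoint: 12
  6: merge_totals called with 12, 5
Execution walk:
  audit_lot([3, 4, 11, 4], 4) -> 1  [called from clip_value, line 9]
  clip_value([3, 4, 11, 4], 4) -> 3  [called from main, line 24]
  merge_totals(3, 5) -> 0  [called from main, line 26]
Log line origins:
  1: logged in main at line 23
  2: logged in clip_value at line 8
  3: logged in audit_lot at line 2
  4: logged in clip_value at line 10
  5: logged in main at line 25
  6: logged in merge_totals at line 15
A correct fix: line 12: replace `span` with `limit`.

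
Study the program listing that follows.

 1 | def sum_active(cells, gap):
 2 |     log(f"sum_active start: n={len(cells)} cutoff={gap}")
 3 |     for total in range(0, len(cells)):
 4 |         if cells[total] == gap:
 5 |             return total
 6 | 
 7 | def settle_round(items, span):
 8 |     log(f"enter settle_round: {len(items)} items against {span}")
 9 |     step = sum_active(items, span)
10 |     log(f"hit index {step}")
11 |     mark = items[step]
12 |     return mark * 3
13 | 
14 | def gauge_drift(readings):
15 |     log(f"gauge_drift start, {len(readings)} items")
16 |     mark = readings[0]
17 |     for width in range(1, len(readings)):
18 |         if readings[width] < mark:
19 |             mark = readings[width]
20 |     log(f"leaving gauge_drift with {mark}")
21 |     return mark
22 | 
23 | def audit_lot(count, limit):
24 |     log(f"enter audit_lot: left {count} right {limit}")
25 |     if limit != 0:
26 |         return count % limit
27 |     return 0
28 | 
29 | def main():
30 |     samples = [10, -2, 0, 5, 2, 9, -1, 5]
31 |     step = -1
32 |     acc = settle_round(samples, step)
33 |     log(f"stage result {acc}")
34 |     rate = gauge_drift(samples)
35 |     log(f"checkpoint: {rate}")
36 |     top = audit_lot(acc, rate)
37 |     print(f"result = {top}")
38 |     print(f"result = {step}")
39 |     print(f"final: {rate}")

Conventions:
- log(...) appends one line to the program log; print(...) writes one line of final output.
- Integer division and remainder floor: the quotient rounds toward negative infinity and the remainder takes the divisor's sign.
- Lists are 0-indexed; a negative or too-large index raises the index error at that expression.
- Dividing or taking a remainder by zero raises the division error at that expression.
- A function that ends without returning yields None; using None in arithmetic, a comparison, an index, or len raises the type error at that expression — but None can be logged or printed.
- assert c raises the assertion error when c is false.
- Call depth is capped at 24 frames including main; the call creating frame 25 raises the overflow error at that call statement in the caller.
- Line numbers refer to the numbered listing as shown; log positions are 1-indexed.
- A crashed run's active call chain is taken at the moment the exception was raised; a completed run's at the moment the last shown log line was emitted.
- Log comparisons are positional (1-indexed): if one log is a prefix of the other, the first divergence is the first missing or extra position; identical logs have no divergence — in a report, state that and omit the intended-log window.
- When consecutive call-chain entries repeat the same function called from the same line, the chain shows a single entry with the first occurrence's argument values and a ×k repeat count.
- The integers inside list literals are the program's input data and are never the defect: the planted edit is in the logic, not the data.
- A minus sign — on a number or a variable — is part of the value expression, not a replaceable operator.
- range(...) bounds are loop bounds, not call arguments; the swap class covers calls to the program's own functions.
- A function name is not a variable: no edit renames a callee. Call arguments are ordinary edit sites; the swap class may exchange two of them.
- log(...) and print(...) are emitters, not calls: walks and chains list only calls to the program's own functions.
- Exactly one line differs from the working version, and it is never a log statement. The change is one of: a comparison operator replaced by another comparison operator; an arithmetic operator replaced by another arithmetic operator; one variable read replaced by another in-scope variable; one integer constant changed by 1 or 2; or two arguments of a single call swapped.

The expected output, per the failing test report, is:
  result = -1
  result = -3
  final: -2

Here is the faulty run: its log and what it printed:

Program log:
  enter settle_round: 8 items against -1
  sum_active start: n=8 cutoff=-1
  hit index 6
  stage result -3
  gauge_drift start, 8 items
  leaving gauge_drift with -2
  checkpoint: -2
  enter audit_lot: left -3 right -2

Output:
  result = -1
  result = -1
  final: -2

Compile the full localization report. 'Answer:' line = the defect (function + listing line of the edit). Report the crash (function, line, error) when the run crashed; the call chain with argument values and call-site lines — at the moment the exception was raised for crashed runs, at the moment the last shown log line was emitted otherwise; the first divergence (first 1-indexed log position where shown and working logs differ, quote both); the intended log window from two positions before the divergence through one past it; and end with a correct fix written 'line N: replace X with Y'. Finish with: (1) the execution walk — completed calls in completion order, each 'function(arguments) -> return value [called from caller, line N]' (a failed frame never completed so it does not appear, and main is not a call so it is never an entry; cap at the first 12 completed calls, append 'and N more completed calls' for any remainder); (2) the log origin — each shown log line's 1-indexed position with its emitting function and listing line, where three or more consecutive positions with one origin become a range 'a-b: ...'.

Answer: the defect is in main at line 38.
The tell: Log streams are identical — the defect surfaces only in the printed output.
Call chain: main -> audit_lot(-3, -2) (called at line 36).
First divergence: none (the log streams are identical).
Execution walk:
  sum_active([10, -2, 0, 5, 2, 9, -1, 5], -1) -> 6  [called from settle_round, line 9]
  settle_round([10, -2, 0, 5, 2, 9, -1, 5], -1) -> -3  [called from main, line 32]
  gauge_drift([10, -2, 0, 5, 2, 9, -1, 5]) -> -2  [called from main, line 34]
  audit_lot(-3, -2) -> -1  [called from main, line 36]
Log origins:
  1: emitted by settle_round (line 8)
  2: emitted by sum_active (line 2)
  3: emitted by settle_round (line 10)
  4: emitted by main (line 33)
  5: emitted by gauge_drift (line 15)
  6: emitted by gauge_drift (line 20)
  7: emitted by main (line 35)
  8: emitted by audit_lot (line 24)
A correct fix: line 38: replace `step` with `acc`.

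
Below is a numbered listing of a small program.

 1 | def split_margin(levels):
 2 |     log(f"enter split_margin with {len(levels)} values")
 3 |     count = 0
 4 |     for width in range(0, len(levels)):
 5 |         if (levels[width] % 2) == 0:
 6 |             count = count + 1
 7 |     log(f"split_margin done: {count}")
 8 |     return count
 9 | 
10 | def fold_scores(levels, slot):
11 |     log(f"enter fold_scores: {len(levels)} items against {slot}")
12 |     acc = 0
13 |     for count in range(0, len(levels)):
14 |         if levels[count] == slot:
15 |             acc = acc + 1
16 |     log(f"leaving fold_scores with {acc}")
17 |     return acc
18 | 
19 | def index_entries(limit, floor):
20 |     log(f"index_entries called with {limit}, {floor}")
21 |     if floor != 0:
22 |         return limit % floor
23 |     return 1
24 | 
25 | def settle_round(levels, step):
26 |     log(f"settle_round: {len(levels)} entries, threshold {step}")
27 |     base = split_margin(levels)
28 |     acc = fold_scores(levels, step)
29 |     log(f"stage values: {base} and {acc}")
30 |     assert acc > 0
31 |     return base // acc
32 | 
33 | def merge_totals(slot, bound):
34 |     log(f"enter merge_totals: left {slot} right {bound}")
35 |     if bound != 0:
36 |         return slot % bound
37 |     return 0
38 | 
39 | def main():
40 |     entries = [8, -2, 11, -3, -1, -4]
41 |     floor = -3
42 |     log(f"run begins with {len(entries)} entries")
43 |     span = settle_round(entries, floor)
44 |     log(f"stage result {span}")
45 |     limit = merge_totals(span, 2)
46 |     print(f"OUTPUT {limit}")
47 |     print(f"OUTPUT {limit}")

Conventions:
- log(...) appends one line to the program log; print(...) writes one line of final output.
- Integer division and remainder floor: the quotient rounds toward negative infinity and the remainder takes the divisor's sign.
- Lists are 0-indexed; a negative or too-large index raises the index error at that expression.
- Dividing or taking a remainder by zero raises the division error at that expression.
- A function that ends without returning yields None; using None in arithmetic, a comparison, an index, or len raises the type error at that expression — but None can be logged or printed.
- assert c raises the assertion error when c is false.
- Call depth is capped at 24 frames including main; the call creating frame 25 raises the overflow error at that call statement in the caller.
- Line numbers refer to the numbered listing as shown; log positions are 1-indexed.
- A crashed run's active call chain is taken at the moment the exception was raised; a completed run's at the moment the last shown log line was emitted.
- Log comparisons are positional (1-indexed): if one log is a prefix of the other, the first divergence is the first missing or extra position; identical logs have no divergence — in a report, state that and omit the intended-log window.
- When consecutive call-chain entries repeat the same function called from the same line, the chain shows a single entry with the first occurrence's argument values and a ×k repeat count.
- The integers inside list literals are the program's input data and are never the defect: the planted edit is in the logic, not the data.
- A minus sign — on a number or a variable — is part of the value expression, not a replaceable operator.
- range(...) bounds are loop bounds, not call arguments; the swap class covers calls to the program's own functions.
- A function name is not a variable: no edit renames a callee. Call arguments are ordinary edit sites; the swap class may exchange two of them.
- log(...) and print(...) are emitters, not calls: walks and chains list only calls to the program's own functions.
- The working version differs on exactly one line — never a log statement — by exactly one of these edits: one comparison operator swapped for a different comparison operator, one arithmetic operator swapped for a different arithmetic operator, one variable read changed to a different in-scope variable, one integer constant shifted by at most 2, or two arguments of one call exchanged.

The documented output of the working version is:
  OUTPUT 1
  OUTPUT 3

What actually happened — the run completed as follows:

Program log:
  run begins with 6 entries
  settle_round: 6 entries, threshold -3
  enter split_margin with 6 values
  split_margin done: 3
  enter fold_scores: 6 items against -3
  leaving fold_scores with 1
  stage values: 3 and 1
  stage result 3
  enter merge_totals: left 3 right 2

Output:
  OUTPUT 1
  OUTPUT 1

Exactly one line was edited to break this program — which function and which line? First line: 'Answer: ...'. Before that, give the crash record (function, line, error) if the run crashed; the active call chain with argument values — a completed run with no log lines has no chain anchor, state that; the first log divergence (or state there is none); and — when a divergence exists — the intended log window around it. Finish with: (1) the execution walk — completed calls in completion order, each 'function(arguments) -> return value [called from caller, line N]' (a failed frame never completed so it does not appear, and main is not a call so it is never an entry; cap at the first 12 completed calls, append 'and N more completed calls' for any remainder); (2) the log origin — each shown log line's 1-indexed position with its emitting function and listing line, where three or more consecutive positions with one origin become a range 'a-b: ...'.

Answer: the defect is in main at line 47.
Core observation: No log line changed; the fault shows up purely in the output.
Call chain: main -> merge_totals(3, 2) (called at line 45).
First divergence: none (the log streams are identical).
Execution walk:
  split_margin([8, -2, 11, -3, -1, -4]) -> 3  [called from settle_round, line 27]
  fold_scores([8, -2, 11, -3, -1, -4], -3) -> 1  [called from settle_round, line 28]
  settle_round([8, -2, 11, -3, -1, -4], -3) -> 3  [called from main, line 43]
  merge_totals(3, 2) -> 1  [called from main, line 45]
Log origins:
  1: from main, line 42
  2: from settle_round, line 26
  3: from split_margin, line 2
  4: from split_margin, line 7
  5: from fold_scores, line 11
  6: from fold_scores, line 16
  7: from settle_round, line 29
  8: from main, line 44
  9: from merge_totals, line 34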